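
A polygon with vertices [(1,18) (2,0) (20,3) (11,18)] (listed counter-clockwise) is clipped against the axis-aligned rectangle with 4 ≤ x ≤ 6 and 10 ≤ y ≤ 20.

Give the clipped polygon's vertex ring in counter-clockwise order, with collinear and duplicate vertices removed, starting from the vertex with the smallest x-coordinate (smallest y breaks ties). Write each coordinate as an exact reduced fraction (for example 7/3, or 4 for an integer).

Clipped polygon: [(4,10) (6,10) (6,18) (4,18)]

1. After x ≥ 4: [(4,18) (4,1/3) (20,3) (11,18)]
2. After x ≤ 6: [(6,18) (4,18) (4,1/3) (6,2/3)]
3. After y ≥ 10: [(6,10) (6,18) (4,18) (4,10)]
4. After y ≤ 20: [(6,10) (6,18) (4,18) (4,10)]
5. Canonical ring: [(4,10) (6,10) (6,18) (4,18)]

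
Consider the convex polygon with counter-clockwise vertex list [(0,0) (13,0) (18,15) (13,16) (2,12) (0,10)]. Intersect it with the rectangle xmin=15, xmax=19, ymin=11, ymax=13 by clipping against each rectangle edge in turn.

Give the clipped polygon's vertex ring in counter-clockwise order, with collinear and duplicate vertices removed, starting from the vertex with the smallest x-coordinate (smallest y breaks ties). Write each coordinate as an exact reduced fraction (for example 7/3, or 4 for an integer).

1. After x ≥ 15: [(15,6) (18,15) (15,78/5)]
2. After x ≤ 19: [(15,6) (18,15) (15,78/5)]
3. After y ≥ 11: [(15,11) (50/3,11) (18,15) (15,78/5)]
4. After y ≤ 13: [(15,13) (15,11) (50/3,11) (52/3,13)]
5. Canonical ring: [(15,11) (50/3,11) (52/3,13) (15,13)]

Clipped polygon: [(15,11) (50/3,11) (52/3,13) (15,13)]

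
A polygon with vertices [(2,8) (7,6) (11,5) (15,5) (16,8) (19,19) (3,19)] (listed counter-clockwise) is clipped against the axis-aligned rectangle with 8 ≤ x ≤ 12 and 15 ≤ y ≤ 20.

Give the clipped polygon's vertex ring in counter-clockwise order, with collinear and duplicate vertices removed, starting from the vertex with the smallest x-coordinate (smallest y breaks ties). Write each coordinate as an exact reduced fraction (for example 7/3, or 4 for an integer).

Clipped polygon: [(8,15) (12,15) (12,19) (8,19)]

1. After x ≥ 8: [(8,23/4) (11,5) (15,5) (16,8) (19,19) (8,19)]
2. After x ≤ 12: [(8,23/4) (11,5) (12,5) (12,19) (8,19)]
3. After y ≥ 15: [(8,15) (12,15) (12,19) (8,19)]
4. After y ≤ 20: [(8,15) (12,15) (12,19) (8,19)]
5. Canonical ring: [(8,15) (12,15) (12,19) (8,19)]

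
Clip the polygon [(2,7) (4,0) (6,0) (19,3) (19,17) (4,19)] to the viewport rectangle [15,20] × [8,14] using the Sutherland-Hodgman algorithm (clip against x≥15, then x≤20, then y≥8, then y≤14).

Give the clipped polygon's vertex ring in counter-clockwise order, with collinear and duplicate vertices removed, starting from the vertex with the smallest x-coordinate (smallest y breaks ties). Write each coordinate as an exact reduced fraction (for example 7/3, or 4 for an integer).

Clipped polygon: [(15,8) (19,8) (19,14) (15,14)]

1. After x ≥ 15: [(15,27/13) (19,3) (19,17) (15,263/15)]
2. After x ≤ 20: [(15,27/13) (19,3) (19,17) (15,263/15)]
3. After y ≥ 8: [(15,8) (19,8) (19,17) (15,263/15)]
4. After y ≤ 14: [(15,14) (15,8) (19,8) (19,14)]
5. Canonical ring: [(15,8) (19,8) (19,14) (15,14)]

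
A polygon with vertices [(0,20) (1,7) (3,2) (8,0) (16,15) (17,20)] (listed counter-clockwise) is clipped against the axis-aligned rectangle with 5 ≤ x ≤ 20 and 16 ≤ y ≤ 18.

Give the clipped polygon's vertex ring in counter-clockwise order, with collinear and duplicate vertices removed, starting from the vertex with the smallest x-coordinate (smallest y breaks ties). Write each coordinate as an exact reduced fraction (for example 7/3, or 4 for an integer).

Clipped polygon: [(5,16) (81/5,16) (83/5,18) (5,18)]

1. After x ≥ 5: [(5,20) (5,6/5) (8,0) (16,15) (17,20)]
2. After x ≤ 20: [(5,20) (5,6/5) (8,0) (16,15) (17,20)]
3. After y ≥ 16: [(5,20) (5,16) (81/5,16) (17,20)]
4. After y ≤ 18: [(5,18) (5,16) (81/5,16) (83/5,18)]
5. Canonical ring: [(5,16) (81/5,16) (83/5,18) (5,18)]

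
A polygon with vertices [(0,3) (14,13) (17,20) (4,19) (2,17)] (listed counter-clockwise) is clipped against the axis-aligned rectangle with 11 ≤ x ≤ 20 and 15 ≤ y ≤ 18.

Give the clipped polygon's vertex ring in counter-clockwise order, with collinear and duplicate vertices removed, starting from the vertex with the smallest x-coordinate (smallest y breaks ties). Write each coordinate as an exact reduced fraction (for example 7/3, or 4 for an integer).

Clipped polygon: [(11,15) (104/7,15) (113/7,18) (11,18)]

1. After x ≥ 11: [(11,76/7) (14,13) (17,20) (11,254/13)]
2. After x ≤ 20: [(11,76/7) (14,13) (17,20) (11,254/13)]
3. After y ≥ 15: [(11,15) (104/7,15) (17,20) (11,254/13)]
4. After y ≤ 18: [(11,18) (11,15) (104/7,15) (113/7,18)]
5. Canonical ring: [(11,15) (104/7,15) (113/7,18) (11,18)]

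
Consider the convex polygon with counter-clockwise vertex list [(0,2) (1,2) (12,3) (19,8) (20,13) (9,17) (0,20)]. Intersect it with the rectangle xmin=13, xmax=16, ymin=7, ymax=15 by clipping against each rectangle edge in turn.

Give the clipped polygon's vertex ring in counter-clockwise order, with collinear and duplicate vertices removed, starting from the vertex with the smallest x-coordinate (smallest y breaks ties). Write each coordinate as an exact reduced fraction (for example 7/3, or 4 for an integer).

Clipped polygon: [(13,7) (16,7) (16,159/11) (29/2,15) (13,15)]

1. After x ≥ 13: [(13,26/7) (19,8) (20,13) (13,171/11)]
2. After x ≤ 16: [(13,26/7) (16,41/7) (16,159/11) (13,171/11)]
3. After y ≥ 7: [(13,7) (16,7) (16,159/11) (13,171/11)]
4. After y ≤ 15: [(13,15) (13,7) (16,7) (16,159/11) (29/2,15)]
5. Canonical ring: [(13,7) (16,7) (16,159/11) (29/2,15) (13,15)]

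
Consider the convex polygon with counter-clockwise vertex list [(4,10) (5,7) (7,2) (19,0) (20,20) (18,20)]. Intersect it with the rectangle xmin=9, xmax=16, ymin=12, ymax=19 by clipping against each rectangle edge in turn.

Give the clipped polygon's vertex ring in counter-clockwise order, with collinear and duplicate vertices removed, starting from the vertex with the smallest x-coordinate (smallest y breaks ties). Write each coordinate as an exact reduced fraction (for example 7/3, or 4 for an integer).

Clipped polygon: [(9,12) (16,12) (16,130/7) (9,95/7)]

1. After x ≥ 9: [(9,95/7) (9,5/3) (19,0) (20,20) (18,20)]
2. After x ≤ 16: [(16,130/7) (9,95/7) (9,5/3) (16,1/2)]
3. After y ≥ 12: [(16,12) (16,130/7) (9,95/7) (9,12)]
4. After y ≤ 19: [(16,12) (16,130/7) (9,95/7) (9,12)]
5. Canonical ring: [(9,12) (16,12) (16,130/7) (9,95/7)]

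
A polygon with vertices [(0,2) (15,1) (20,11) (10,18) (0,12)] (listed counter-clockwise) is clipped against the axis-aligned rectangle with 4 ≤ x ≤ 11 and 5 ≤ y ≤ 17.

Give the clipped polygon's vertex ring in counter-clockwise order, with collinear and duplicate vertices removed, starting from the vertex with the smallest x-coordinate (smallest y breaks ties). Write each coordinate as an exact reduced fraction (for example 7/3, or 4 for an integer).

Clipped polygon: [(4,5) (11,5) (11,17) (25/3,17) (4,72/5)]

1. After x ≥ 4: [(4,26/15) (15,1) (20,11) (10,18) (4,72/5)]
2. After x ≤ 11: [(4,26/15) (11,19/15) (11,173/10) (10,18) (4,72/5)]
3. After y ≥ 5: [(4,5) (11,5) (11,173/10) (10,18) (4,72/5)]
4. After y ≤ 17: [(4,5) (11,5) (11,17) (25/3,17) (4,72/5)]
5. Canonical ring: [(4,5) (11,5) (11,17) (25/3,17) (4,72/5)]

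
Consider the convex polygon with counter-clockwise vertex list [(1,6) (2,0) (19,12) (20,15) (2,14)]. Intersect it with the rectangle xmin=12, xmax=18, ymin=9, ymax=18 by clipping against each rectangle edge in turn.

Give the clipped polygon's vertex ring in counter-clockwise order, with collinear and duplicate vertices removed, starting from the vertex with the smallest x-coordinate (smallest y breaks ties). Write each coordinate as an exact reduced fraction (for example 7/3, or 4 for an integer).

1. After x ≥ 12: [(12,120/17) (19,12) (20,15) (12,131/9)]
2. After x ≤ 18: [(12,120/17) (18,192/17) (18,134/9) (12,131/9)]
3. After y ≥ 9: [(12,9) (59/4,9) (18,192/17) (18,134/9) (12,131/9)]
4. After y ≤ 18: [(12,9) (59/4,9) (18,192/17) (18,134/9) (12,131/9)]
5. Canonical ring: [(12,9) (59/4,9) (18,192/17) (18,134/9) (12,131/9)]

Clipped polygon: [(12,9) (59/4,9) (18,192/17) (18,134/9) (12,131/9)]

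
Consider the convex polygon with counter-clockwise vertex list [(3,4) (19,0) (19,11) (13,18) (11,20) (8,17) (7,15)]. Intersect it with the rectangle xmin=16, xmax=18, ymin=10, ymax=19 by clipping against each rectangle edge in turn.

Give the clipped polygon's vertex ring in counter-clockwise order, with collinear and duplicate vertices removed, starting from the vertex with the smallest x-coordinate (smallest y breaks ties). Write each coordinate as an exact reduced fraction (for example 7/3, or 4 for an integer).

Clipped polygon: [(16,10) (18,10) (18,73/6) (16,29/2)]

1. After x ≥ 16: [(16,3/4) (19,0) (19,11) (16,29/2)]
2. After x ≤ 18: [(16,3/4) (18,1/4) (18,73/6) (16,29/2)]
3. After y ≥ 10: [(16,10) (18,10) (18,73/6) (16,29/2)]
4. After y ≤ 19: [(16,10) (18,10) (18,73/6) (16,29/2)]
5. Canonical ring: [(16,10) (18,10) (18,73/6) (16,29/2)]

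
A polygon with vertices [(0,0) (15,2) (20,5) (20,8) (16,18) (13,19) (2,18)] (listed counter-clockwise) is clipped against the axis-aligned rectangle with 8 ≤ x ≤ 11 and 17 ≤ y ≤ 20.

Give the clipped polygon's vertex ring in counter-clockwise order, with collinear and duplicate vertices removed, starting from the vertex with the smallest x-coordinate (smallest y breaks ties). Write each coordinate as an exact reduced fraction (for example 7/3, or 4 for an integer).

1. After x ≥ 8: [(8,16/15) (15,2) (20,5) (20,8) (16,18) (13,19) (8,204/11)]
2. After x ≤ 11: [(8,16/15) (11,22/15) (11,207/11) (8,204/11)]
3. After y ≥ 17: [(8,17) (11,17) (11,207/11) (8,204/11)]
4. After y ≤ 20: [(8,17) (11,17) (11,207/11) (8,204/11)]
5. Canonical ring: [(8,17) (11,17) (11,207/11) (8,204/11)]

Clipped polygon: [(8,17) (11,17) (11,207/11) (8,204/11)]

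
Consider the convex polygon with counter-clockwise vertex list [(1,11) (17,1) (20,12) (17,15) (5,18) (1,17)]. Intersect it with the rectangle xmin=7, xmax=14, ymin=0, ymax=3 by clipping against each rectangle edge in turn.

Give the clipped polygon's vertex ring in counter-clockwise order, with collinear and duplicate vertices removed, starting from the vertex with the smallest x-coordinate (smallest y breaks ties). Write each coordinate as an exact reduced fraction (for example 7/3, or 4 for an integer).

1. After x ≥ 7: [(7,29/4) (17,1) (20,12) (17,15) (7,35/2)]
2. After x ≤ 14: [(7,29/4) (14,23/8) (14,63/4) (7,35/2)]
3. After y ≥ 0: [(7,29/4) (14,23/8) (14,63/4) (7,35/2)]
4. After y ≤ 3: [(69/5,3) (14,23/8) (14,3)]
5. Canonical ring: [(69/5,3) (14,23/8) (14,3)]

Clipped polygon: [(69/5,3) (14,23/8) (14,3)]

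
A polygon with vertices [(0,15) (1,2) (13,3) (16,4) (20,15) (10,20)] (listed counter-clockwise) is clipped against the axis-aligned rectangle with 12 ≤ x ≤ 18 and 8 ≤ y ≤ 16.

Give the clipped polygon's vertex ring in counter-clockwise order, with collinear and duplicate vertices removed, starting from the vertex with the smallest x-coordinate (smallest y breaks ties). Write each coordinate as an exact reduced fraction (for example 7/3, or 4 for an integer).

Clipped polygon: [(12,8) (192/11,8) (18,19/2) (18,16) (12,16)]

1. After x ≥ 12: [(12,35/12) (13,3) (16,4) (20,15) (12,19)]
2. After x ≤ 18: [(12,35/12) (13,3) (16,4) (18,19/2) (18,16) (12,19)]
3. After y ≥ 8: [(12,8) (192/11,8) (18,19/2) (18,16) (12,19)]
4. After y ≤ 16: [(12,16) (12,8) (192/11,8) (18,19/2) (18,16) (18,16)]
5. Canonical ring: [(12,8) (192/11,8) (18,19/2) (18,16) (12,16)]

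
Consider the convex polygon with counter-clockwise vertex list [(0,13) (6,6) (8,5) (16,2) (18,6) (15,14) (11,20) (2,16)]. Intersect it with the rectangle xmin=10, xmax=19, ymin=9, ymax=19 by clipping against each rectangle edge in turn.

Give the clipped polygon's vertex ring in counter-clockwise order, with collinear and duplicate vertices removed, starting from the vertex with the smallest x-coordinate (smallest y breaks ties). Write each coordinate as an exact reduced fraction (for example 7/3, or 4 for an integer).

Clipped polygon: [(10,9) (135/8,9) (15,14) (35/3,19) (10,19)]

1. After x ≥ 10: [(10,17/4) (16,2) (18,6) (15,14) (11,20) (10,176/9)]
2. After x ≤ 19: [(10,17/4) (16,2) (18,6) (15,14) (11,20) (10,176/9)]
3. After y ≥ 9: [(10,9) (135/8,9) (15,14) (11,20) (10,176/9)]
4. After y ≤ 19: [(10,19) (10,9) (135/8,9) (15,14) (35/3,19)]
5. Canonical ring: [(10,9) (135/8,9) (15,14) (35/3,19) (10,19)]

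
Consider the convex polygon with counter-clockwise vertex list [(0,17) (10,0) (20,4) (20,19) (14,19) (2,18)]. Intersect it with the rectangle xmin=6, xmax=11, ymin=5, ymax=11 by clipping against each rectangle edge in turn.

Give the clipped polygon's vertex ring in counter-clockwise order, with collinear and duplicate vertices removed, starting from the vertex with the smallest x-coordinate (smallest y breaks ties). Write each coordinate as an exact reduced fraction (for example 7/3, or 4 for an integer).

Clipped polygon: [(6,34/5) (120/17,5) (11,5) (11,11) (6,11)]

1. After x ≥ 6: [(6,34/5) (10,0) (20,4) (20,19) (14,19) (6,55/3)]
2. After x ≤ 11: [(6,34/5) (10,0) (11,2/5) (11,75/4) (6,55/3)]
3. After y ≥ 5: [(6,34/5) (120/17,5) (11,5) (11,75/4) (6,55/3)]
4. After y ≤ 11: [(6,11) (6,34/5) (120/17,5) (11,5) (11,11)]
5. Canonical ring: [(6,34/5) (120/17,5) (11,5) (11,11) (6,11)]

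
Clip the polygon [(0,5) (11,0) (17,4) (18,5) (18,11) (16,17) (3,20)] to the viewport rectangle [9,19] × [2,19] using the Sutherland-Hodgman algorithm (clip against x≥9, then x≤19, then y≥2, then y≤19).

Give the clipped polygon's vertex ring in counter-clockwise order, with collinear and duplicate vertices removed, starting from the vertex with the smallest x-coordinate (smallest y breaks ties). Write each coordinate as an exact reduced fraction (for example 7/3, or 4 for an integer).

1. After x ≥ 9: [(9,10/11) (11,0) (17,4) (18,5) (18,11) (16,17) (9,242/13)]
2. After x ≤ 19: [(9,10/11) (11,0) (17,4) (18,5) (18,11) (16,17) (9,242/13)]
3. After y ≥ 2: [(9,2) (14,2) (17,4) (18,5) (18,11) (16,17) (9,242/13)]
4. After y ≤ 19: [(9,2) (14,2) (17,4) (18,5) (18,11) (16,17) (9,242/13)]
5. Canonical ring: [(9,2) (14,2) (17,4) (18,5) (18,11) (16,17) (9,242/13)]

Clipped polygon: [(9,2) (14,2) (17,4) (18,5) (18,11) (16,17) (9,242/13)]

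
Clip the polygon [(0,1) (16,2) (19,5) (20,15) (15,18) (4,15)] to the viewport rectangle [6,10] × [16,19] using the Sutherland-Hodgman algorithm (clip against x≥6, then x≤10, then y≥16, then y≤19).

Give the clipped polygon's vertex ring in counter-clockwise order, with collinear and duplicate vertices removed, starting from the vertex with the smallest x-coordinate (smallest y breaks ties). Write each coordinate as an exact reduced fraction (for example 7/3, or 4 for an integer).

1. After x ≥ 6: [(6,11/8) (16,2) (19,5) (20,15) (15,18) (6,171/11)]
2. After x ≤ 10: [(6,11/8) (10,13/8) (10,183/11) (6,171/11)]
3. After y ≥ 16: [(10,16) (10,183/11) (23/3,16)]
4. After y ≤ 19: [(10,16) (10,183/11) (23/3,16)]
5. Canonical ring: [(23/3,16) (10,16) (10,183/11)]

Clipped polygon: [(23/3,16) (10,16) (10,183/11)]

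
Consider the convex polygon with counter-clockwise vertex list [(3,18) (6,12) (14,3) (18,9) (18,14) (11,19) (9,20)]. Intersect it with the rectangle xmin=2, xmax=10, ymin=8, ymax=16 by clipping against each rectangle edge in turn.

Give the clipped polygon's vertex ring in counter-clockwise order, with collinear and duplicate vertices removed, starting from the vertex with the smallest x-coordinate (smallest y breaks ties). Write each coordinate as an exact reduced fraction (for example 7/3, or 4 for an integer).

1. After x ≥ 2: [(3,18) (6,12) (14,3) (18,9) (18,14) (11,19) (9,20)]
2. After x ≤ 10: [(3,18) (6,12) (10,15/2) (10,39/2) (9,20)]
3. After y ≥ 8: [(3,18) (6,12) (86/9,8) (10,8) (10,39/2) (9,20)]
4. After y ≤ 16: [(4,16) (6,12) (86/9,8) (10,8) (10,16)]
5. Canonical ring: [(4,16) (6,12) (86/9,8) (10,8) (10,16)]

Clipped polygon: [(4,16) (6,12) (86/9,8) (10,8) (10,16)]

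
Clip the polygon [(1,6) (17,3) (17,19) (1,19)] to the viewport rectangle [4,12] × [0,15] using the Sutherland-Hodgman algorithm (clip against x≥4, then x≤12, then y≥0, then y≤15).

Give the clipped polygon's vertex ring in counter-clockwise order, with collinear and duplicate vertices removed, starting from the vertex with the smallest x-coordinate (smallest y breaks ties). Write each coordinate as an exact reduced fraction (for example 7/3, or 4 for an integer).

Clipped polygon: [(4,87/16) (12,63/16) (12,15) (4,15)]

1. After x ≥ 4: [(4,87/16) (17,3) (17,19) (4,19)]
2. After x ≤ 12: [(4,87/16) (12,63/16) (12,19) (4,19)]
3. After y ≥ 0: [(4,87/16) (12,63/16) (12,19) (4,19)]
4. After y ≤ 15: [(4,15) (4,87/16) (12,63/16) (12,15)]
5. Canonical ring: [(4,87/16) (12,63/16) (12,15) (4,15)]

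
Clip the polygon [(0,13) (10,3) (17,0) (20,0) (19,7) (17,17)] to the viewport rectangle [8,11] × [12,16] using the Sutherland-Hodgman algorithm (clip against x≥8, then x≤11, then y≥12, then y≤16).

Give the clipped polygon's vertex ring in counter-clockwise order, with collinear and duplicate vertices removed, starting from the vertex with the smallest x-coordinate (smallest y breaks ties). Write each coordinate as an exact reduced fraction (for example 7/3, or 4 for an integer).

1. After x ≥ 8: [(8,253/17) (8,5) (10,3) (17,0) (20,0) (19,7) (17,17)]
2. After x ≤ 11: [(11,265/17) (8,253/17) (8,5) (10,3) (11,18/7)]
3. After y ≥ 12: [(11,12) (11,265/17) (8,253/17) (8,12)]
4. After y ≤ 16: [(11,12) (11,265/17) (8,253/17) (8,12)]
5. Canonical ring: [(8,12) (11,12) (11,265/17) (8,253/17)]

Clipped polygon: [(8,12) (11,12) (11,265/17) (8,253/17)]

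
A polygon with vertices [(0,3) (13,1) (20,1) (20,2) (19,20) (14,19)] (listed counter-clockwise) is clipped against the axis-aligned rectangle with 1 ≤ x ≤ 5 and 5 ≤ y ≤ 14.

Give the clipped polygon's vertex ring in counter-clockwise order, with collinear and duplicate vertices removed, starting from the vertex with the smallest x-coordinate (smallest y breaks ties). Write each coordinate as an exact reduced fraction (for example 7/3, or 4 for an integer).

Clipped polygon: [(7/4,5) (5,5) (5,61/7)]

1. After x ≥ 1: [(1,29/7) (1,37/13) (13,1) (20,1) (20,2) (19,20) (14,19)]
2. After x ≤ 5: [(5,61/7) (1,29/7) (1,37/13) (5,29/13)]
3. After y ≥ 5: [(5,5) (5,61/7) (7/4,5)]
4. After y ≤ 14: [(5,5) (5,61/7) (7/4,5)]
5. Canonical ring: [(7/4,5) (5,5) (5,61/7)]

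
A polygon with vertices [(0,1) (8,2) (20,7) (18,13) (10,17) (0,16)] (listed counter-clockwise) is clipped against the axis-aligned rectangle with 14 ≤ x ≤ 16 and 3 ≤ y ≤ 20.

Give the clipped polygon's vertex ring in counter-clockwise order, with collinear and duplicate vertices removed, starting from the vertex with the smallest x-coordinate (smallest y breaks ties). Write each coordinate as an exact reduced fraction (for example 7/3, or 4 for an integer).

1. After x ≥ 14: [(14,9/2) (20,7) (18,13) (14,15)]
2. After x ≤ 16: [(14,9/2) (16,16/3) (16,14) (14,15)]
3. After y ≥ 3: [(14,9/2) (16,16/3) (16,14) (14,15)]
4. After y ≤ 20: [(14,9/2) (16,16/3) (16,14) (14,15)]
5. Canonical ring: [(14,9/2) (16,16/3) (16,14) (14,15)]

Clipped polygon: [(14,9/2) (16,16/3) (16,14) (14,15)]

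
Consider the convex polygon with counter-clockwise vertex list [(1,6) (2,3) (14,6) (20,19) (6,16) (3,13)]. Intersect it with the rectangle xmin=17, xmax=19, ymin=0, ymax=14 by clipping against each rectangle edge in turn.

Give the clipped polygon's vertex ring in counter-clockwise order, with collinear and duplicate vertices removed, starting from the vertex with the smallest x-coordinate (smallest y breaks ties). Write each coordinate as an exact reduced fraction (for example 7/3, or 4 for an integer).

Clipped polygon: [(17,25/2) (230/13,14) (17,14)]

1. After x ≥ 17: [(17,25/2) (20,19) (17,257/14)]
2. After x ≤ 19: [(17,25/2) (19,101/6) (19,263/14) (17,257/14)]
3. After y ≥ 0: [(17,25/2) (19,101/6) (19,263/14) (17,257/14)]
4. After y ≤ 14: [(17,14) (17,25/2) (230/13,14)]
5. Canonical ring: [(17,25/2) (230/13,14) (17,14)]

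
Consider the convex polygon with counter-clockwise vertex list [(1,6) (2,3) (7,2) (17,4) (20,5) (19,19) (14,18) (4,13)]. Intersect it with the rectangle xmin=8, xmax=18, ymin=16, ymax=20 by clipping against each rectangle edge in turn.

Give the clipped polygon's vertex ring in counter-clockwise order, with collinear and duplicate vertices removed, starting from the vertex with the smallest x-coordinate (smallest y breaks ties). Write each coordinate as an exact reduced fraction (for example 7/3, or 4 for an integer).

Clipped polygon: [(10,16) (18,16) (18,94/5) (14,18)]

1. After x ≥ 8: [(8,11/5) (17,4) (20,5) (19,19) (14,18) (8,15)]
2. After x ≤ 18: [(8,11/5) (17,4) (18,13/3) (18,94/5) (14,18) (8,15)]
3. After y ≥ 16: [(18,16) (18,94/5) (14,18) (10,16)]
4. After y ≤ 20: [(18,16) (18,94/5) (14,18) (10,16)]
5. Canonical ring: [(10,16) (18,16) (18,94/5) (14,18)]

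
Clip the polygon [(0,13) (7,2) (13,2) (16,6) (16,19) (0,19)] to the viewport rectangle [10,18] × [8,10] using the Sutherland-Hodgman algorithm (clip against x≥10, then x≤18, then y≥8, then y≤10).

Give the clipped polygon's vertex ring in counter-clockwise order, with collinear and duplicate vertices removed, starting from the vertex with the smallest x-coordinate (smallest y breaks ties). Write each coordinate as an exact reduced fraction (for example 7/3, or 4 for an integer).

Clipped polygon: [(10,8) (16,8) (16,10) (10,10)]

1. After x ≥ 10: [(10,2) (13,2) (16,6) (16,19) (10,19)]
2. After x ≤ 18: [(10,2) (13,2) (16,6) (16,19) (10,19)]
3. After y ≥ 8: [(10,8) (16,8) (16,19) (10,19)]
4. After y ≤ 10: [(10,10) (10,8) (16,8) (16,10)]
5. Canonical ring: [(10,8) (16,8) (16,10) (10,10)]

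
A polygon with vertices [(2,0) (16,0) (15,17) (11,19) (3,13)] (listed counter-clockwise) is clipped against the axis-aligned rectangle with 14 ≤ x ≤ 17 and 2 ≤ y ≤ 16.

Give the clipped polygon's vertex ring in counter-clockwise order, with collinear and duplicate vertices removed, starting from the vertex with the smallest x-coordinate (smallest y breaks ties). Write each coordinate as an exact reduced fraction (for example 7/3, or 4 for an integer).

Clipped polygon: [(14,2) (270/17,2) (256/17,16) (14,16)]

1. After x ≥ 14: [(14,0) (16,0) (15,17) (14,35/2)]
2. After x ≤ 17: [(14,0) (16,0) (15,17) (14,35/2)]
3. After y ≥ 2: [(14,2) (270/17,2) (15,17) (14,35/2)]
4. After y ≤ 16: [(14,16) (14,2) (270/17,2) (256/17,16)]
5. Canonical ring: [(14,2) (270/17,2) (256/17,16) (14,16)]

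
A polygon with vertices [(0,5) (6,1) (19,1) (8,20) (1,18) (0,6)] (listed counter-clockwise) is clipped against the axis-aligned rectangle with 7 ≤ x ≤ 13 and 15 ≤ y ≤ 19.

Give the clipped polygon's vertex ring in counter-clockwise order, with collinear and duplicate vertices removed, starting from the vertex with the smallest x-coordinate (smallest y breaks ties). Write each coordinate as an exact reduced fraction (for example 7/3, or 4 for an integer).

Clipped polygon: [(7,15) (207/19,15) (163/19,19) (7,19)]

1. After x ≥ 7: [(7,1) (19,1) (8,20) (7,138/7)]
2. After x ≤ 13: [(7,1) (13,1) (13,125/11) (8,20) (7,138/7)]
3. After y ≥ 15: [(7,15) (207/19,15) (8,20) (7,138/7)]
4. After y ≤ 19: [(7,19) (7,15) (207/19,15) (163/19,19)]
5. Canonical ring: [(7,15) (207/19,15) (163/19,19) (7,19)]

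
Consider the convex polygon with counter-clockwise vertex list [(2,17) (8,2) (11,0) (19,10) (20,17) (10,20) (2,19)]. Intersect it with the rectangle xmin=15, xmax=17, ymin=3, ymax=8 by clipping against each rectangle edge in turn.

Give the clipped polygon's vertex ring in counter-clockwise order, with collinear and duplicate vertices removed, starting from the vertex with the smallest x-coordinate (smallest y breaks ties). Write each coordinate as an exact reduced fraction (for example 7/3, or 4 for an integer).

1. After x ≥ 15: [(15,5) (19,10) (20,17) (15,37/2)]
2. After x ≤ 17: [(15,5) (17,15/2) (17,179/10) (15,37/2)]
3. After y ≥ 3: [(15,5) (17,15/2) (17,179/10) (15,37/2)]
4. After y ≤ 8: [(15,8) (15,5) (17,15/2) (17,8)]
5. Canonical ring: [(15,5) (17,15/2) (17,8) (15,8)]

Clipped polygon: [(15,5) (17,15/2) (17,8) (15,8)]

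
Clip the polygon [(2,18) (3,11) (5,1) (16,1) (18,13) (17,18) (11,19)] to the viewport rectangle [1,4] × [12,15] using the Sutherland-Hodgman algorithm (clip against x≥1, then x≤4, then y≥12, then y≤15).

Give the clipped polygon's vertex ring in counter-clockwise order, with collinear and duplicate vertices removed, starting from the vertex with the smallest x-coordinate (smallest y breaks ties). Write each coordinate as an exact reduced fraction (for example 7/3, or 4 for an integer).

1. After x ≥ 1: [(2,18) (3,11) (5,1) (16,1) (18,13) (17,18) (11,19)]
2. After x ≤ 4: [(4,164/9) (2,18) (3,11) (4,6)]
3. After y ≥ 12: [(4,12) (4,164/9) (2,18) (20/7,12)]
4. After y ≤ 15: [(4,12) (4,15) (17/7,15) (20/7,12)]
5. Canonical ring: [(17/7,15) (20/7,12) (4,12) (4,15)]

Clipped polygon: [(17/7,15) (20/7,12) (4,12) (4,15)]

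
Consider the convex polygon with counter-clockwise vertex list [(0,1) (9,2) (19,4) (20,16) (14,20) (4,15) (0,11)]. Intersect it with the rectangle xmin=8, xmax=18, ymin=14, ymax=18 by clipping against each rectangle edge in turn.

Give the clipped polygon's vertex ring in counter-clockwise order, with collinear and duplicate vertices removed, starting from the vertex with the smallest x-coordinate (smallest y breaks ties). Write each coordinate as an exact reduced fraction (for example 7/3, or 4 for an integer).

1. After x ≥ 8: [(8,17/9) (9,2) (19,4) (20,16) (14,20) (8,17)]
2. After x ≤ 18: [(8,17/9) (9,2) (18,19/5) (18,52/3) (14,20) (8,17)]
3. After y ≥ 14: [(8,14) (18,14) (18,52/3) (14,20) (8,17)]
4. After y ≤ 18: [(8,14) (18,14) (18,52/3) (17,18) (10,18) (8,17)]
5. Canonical ring: [(8,14) (18,14) (18,52/3) (17,18) (10,18) (8,17)]

Clipped polygon: [(8,14) (18,14) (18,52/3) (17,18) (10,18) (8,17)]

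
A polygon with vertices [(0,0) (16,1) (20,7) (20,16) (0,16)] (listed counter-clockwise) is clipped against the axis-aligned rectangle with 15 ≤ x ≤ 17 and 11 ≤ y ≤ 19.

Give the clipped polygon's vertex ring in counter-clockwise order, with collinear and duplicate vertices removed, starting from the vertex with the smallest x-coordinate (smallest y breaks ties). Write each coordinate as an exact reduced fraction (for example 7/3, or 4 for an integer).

Clipped polygon: [(15,11) (17,11) (17,16) (15,16)]

1. After x ≥ 15: [(15,15/16) (16,1) (20,7) (20,16) (15,16)]
2. After x ≤ 17: [(15,15/16) (16,1) (17,5/2) (17,16) (15,16)]
3. After y ≥ 11: [(15,11) (17,11) (17,16) (15,16)]
4. After y ≤ 19: [(15,11) (17,11) (17,16) (15,16)]
5. Canonical ring: [(15,11) (17,11) (17,16) (15,16)]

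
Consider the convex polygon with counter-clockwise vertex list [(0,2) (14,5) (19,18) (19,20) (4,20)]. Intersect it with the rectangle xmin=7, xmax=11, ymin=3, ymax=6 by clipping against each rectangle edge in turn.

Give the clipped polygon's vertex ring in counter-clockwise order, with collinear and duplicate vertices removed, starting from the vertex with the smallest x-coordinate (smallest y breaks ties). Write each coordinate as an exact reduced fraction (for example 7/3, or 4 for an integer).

Clipped polygon: [(7,7/2) (11,61/14) (11,6) (7,6)]

1. After x ≥ 7: [(7,7/2) (14,5) (19,18) (19,20) (7,20)]
2. After x ≤ 11: [(7,7/2) (11,61/14) (11,20) (7,20)]
3. After y ≥ 3: [(7,7/2) (11,61/14) (11,20) (7,20)]
4. After y ≤ 6: [(7,6) (7,7/2) (11,61/14) (11,6)]
5. Canonical ring: [(7,7/2) (11,61/14) (11,6) (7,6)]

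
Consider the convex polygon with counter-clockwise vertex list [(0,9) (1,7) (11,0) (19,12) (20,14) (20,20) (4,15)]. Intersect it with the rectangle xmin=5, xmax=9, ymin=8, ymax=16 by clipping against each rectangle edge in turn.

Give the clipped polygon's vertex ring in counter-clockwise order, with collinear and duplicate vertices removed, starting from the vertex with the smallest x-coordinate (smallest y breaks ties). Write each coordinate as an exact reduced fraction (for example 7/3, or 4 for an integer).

1. After x ≥ 5: [(5,21/5) (11,0) (19,12) (20,14) (20,20) (5,245/16)]
2. After x ≤ 9: [(5,21/5) (9,7/5) (9,265/16) (5,245/16)]
3. After y ≥ 8: [(5,8) (9,8) (9,265/16) (5,245/16)]
4. After y ≤ 16: [(5,8) (9,8) (9,16) (36/5,16) (5,245/16)]
5. Canonical ring: [(5,8) (9,8) (9,16) (36/5,16) (5,245/16)]

Clipped polygon: [(5,8) (9,8) (9,16) (36/5,16) (5,245/16)]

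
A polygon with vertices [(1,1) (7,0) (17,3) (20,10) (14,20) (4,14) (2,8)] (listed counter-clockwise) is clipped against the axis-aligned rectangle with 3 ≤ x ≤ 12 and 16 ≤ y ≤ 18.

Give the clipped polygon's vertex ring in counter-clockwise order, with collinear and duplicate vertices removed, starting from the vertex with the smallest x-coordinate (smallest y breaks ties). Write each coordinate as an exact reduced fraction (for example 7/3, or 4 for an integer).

1. After x ≥ 3: [(3,2/3) (7,0) (17,3) (20,10) (14,20) (4,14) (3,11)]
2. After x ≤ 12: [(3,2/3) (7,0) (12,3/2) (12,94/5) (4,14) (3,11)]
3. After y ≥ 16: [(12,16) (12,94/5) (22/3,16)]
4. After y ≤ 18: [(12,16) (12,18) (32/3,18) (22/3,16)]
5. Canonical ring: [(22/3,16) (12,16) (12,18) (32/3,18)]

Clipped polygon: [(22/3,16) (12,16) (12,18) (32/3,18)]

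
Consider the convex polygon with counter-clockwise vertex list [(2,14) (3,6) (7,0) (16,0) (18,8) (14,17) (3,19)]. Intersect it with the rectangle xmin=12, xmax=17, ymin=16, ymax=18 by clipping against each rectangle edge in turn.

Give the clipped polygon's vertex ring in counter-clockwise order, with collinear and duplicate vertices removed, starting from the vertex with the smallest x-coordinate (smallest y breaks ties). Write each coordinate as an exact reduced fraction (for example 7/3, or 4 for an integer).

Clipped polygon: [(12,16) (130/9,16) (14,17) (12,191/11)]

1. After x ≥ 12: [(12,0) (16,0) (18,8) (14,17) (12,191/11)]
2. After x ≤ 17: [(12,0) (16,0) (17,4) (17,41/4) (14,17) (12,191/11)]
3. After y ≥ 16: [(12,16) (130/9,16) (14,17) (12,191/11)]
4. After y ≤ 18: [(12,16) (130/9,16) (14,17) (12,191/11)]
5. Canonical ring: [(12,16) (130/9,16) (14,17) (12,191/11)]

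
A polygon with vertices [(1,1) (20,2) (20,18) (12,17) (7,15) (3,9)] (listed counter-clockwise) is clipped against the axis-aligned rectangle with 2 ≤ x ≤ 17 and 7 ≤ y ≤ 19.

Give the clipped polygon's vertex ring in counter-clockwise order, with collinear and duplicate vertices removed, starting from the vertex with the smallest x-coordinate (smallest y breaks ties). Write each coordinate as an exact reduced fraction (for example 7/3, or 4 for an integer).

1. After x ≥ 2: [(2,5) (2,20/19) (20,2) (20,18) (12,17) (7,15) (3,9)]
2. After x ≤ 17: [(2,5) (2,20/19) (17,35/19) (17,141/8) (12,17) (7,15) (3,9)]
3. After y ≥ 7: [(5/2,7) (17,7) (17,141/8) (12,17) (7,15) (3,9)]
4. After y ≤ 19: [(5/2,7) (17,7) (17,141/8) (12,17) (7,15) (3,9)]
5. Canonical ring: [(5/2,7) (17,7) (17,141/8) (12,17) (7,15) (3,9)]

Clipped polygon: [(5/2,7) (17,7) (17,141/8) (12,17) (7,15) (3,9)]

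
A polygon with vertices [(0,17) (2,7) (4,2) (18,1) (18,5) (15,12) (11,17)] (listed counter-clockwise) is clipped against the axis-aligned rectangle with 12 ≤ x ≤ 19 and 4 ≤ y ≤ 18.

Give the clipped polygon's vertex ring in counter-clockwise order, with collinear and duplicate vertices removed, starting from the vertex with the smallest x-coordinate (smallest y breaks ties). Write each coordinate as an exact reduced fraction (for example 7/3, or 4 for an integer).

Clipped polygon: [(12,4) (18,4) (18,5) (15,12) (12,63/4)]

1. After x ≥ 12: [(12,10/7) (18,1) (18,5) (15,12) (12,63/4)]
2. After x ≤ 19: [(12,10/7) (18,1) (18,5) (15,12) (12,63/4)]
3. After y ≥ 4: [(12,4) (18,4) (18,5) (15,12) (12,63/4)]
4. After y ≤ 18: [(12,4) (18,4) (18,5) (15,12) (12,63/4)]
5. Canonical ring: [(12,4) (18,4) (18,5) (15,12) (12,63/4)]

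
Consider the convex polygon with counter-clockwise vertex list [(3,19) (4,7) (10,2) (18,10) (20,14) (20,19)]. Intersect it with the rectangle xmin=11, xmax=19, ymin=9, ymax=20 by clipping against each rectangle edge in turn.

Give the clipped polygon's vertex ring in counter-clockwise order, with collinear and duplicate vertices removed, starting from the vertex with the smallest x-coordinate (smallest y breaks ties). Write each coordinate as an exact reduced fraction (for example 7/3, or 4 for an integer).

1. After x ≥ 11: [(11,19) (11,3) (18,10) (20,14) (20,19)]
2. After x ≤ 19: [(19,19) (11,19) (11,3) (18,10) (19,12)]
3. After y ≥ 9: [(19,19) (11,19) (11,9) (17,9) (18,10) (19,12)]
4. After y ≤ 20: [(19,19) (11,19) (11,9) (17,9) (18,10) (19,12)]
5. Canonical ring: [(11,9) (17,9) (18,10) (19,12) (19,19) (11,19)]

Clipped polygon: [(11,9) (17,9) (18,10) (19,12) (19,19) (11,19)]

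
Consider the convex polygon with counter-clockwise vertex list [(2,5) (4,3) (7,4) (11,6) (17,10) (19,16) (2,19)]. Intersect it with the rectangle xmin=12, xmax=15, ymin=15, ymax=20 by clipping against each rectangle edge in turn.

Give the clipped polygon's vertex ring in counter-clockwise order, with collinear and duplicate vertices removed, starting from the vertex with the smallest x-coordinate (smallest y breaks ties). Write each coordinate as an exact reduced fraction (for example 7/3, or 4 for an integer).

Clipped polygon: [(12,15) (15,15) (15,284/17) (12,293/17)]

1. After x ≥ 12: [(12,20/3) (17,10) (19,16) (12,293/17)]
2. After x ≤ 15: [(12,20/3) (15,26/3) (15,284/17) (12,293/17)]
3. After y ≥ 15: [(12,15) (15,15) (15,284/17) (12,293/17)]
4. After y ≤ 20: [(12,15) (15,15) (15,284/17) (12,293/17)]
5. Canonical ring: [(12,15) (15,15) (15,284/17) (12,293/17)]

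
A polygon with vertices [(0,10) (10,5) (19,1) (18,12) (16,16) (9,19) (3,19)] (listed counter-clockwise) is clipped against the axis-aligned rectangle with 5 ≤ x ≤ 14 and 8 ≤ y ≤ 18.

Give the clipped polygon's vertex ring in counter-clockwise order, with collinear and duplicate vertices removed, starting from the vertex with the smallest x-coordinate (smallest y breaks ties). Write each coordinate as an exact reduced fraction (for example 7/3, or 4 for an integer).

Clipped polygon: [(5,8) (14,8) (14,118/7) (34/3,18) (5,18)]

1. After x ≥ 5: [(5,15/2) (10,5) (19,1) (18,12) (16,16) (9,19) (5,19)]
2. After x ≤ 14: [(5,15/2) (10,5) (14,29/9) (14,118/7) (9,19) (5,19)]
3. After y ≥ 8: [(5,8) (14,8) (14,118/7) (9,19) (5,19)]
4. After y ≤ 18: [(5,18) (5,8) (14,8) (14,118/7) (34/3,18)]
5. Canonical ring: [(5,8) (14,8) (14,118/7) (34/3,18) (5,18)]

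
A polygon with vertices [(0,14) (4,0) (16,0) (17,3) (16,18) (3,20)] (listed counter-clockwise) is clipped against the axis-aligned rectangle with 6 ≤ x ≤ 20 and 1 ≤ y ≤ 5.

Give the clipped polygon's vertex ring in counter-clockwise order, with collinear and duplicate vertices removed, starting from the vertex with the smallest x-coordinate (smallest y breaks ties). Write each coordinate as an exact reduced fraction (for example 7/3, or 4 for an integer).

Clipped polygon: [(6,1) (49/3,1) (17,3) (253/15,5) (6,5)]

1. After x ≥ 6: [(6,0) (16,0) (17,3) (16,18) (6,254/13)]
2. After x ≤ 20: [(6,0) (16,0) (17,3) (16,18) (6,254/13)]
3. After y ≥ 1: [(6,1) (49/3,1) (17,3) (16,18) (6,254/13)]
4. After y ≤ 5: [(6,5) (6,1) (49/3,1) (17,3) (253/15,5)]
5. Canonical ring: [(6,1) (49/3,1) (17,3) (253/15,5) (6,5)]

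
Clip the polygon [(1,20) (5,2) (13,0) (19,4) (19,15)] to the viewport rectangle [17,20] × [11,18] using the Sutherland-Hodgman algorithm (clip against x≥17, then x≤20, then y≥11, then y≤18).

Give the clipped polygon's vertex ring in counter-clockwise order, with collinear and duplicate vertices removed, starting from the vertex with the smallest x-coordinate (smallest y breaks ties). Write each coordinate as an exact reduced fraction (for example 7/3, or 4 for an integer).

Clipped polygon: [(17,11) (19,11) (19,15) (17,140/9)]

1. After x ≥ 17: [(17,140/9) (17,8/3) (19,4) (19,15)]
2. After x ≤ 20: [(17,140/9) (17,8/3) (19,4) (19,15)]
3. After y ≥ 11: [(17,140/9) (17,11) (19,11) (19,15)]
4. After y ≤ 18: [(17,140/9) (17,11) (19,11) (19,15)]
5. Canonical ring: [(17,11) (19,11) (19,15) (17,140/9)]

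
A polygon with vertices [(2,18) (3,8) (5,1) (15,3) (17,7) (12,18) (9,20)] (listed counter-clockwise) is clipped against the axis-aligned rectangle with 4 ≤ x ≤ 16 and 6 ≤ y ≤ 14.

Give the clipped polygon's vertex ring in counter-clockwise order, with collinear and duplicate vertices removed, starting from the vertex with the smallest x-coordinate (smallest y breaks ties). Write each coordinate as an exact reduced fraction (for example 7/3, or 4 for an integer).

Clipped polygon: [(4,6) (16,6) (16,46/5) (152/11,14) (4,14)]

1. After x ≥ 4: [(4,130/7) (4,9/2) (5,1) (15,3) (17,7) (12,18) (9,20)]
2. After x ≤ 16: [(4,130/7) (4,9/2) (5,1) (15,3) (16,5) (16,46/5) (12,18) (9,20)]
3. After y ≥ 6: [(4,130/7) (4,6) (16,6) (16,46/5) (12,18) (9,20)]
4. After y ≤ 14: [(4,14) (4,6) (16,6) (16,46/5) (152/11,14)]
5. Canonical ring: [(4,6) (16,6) (16,46/5) (152/11,14) (4,14)]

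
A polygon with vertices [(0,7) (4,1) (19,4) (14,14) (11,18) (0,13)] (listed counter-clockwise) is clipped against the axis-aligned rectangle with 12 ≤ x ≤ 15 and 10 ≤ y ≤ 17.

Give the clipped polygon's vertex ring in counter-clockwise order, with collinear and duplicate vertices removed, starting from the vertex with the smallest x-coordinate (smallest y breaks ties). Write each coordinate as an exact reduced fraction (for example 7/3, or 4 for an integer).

1. After x ≥ 12: [(12,13/5) (19,4) (14,14) (12,50/3)]
2. After x ≤ 15: [(12,13/5) (15,16/5) (15,12) (14,14) (12,50/3)]
3. After y ≥ 10: [(12,10) (15,10) (15,12) (14,14) (12,50/3)]
4. After y ≤ 17: [(12,10) (15,10) (15,12) (14,14) (12,50/3)]
5. Canonical ring: [(12,10) (15,10) (15,12) (14,14) (12,50/3)]

Clipped polygon: [(12,10) (15,10) (15,12) (14,14) (12,50/3)]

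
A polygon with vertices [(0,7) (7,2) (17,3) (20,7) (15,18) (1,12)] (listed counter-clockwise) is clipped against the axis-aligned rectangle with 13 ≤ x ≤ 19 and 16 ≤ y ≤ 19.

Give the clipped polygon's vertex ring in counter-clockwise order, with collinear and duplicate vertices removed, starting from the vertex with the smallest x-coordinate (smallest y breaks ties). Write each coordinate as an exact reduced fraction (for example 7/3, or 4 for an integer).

Clipped polygon: [(13,16) (175/11,16) (15,18) (13,120/7)]

1. After x ≥ 13: [(13,13/5) (17,3) (20,7) (15,18) (13,120/7)]
2. After x ≤ 19: [(13,13/5) (17,3) (19,17/3) (19,46/5) (15,18) (13,120/7)]
3. After y ≥ 16: [(13,16) (175/11,16) (15,18) (13,120/7)]
4. After y ≤ 19: [(13,16) (175/11,16) (15,18) (13,120/7)]
5. Canonical ring: [(13,16) (175/11,16) (15,18) (13,120/7)]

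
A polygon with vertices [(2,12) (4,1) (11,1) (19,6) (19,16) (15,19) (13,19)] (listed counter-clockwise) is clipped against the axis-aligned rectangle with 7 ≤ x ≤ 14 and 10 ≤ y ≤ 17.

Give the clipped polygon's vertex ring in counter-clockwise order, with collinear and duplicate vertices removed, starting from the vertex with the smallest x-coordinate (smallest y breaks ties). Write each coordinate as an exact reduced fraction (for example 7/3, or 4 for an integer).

1. After x ≥ 7: [(7,167/11) (7,1) (11,1) (19,6) (19,16) (15,19) (13,19)]
2. After x ≤ 14: [(7,167/11) (7,1) (11,1) (14,23/8) (14,19) (13,19)]
3. After y ≥ 10: [(7,167/11) (7,10) (14,10) (14,19) (13,19)]
4. After y ≤ 17: [(69/7,17) (7,167/11) (7,10) (14,10) (14,17)]
5. Canonical ring: [(7,10) (14,10) (14,17) (69/7,17) (7,167/11)]

Clipped polygon: [(7,10) (14,10) (14,17) (69/7,17) (7,167/11)]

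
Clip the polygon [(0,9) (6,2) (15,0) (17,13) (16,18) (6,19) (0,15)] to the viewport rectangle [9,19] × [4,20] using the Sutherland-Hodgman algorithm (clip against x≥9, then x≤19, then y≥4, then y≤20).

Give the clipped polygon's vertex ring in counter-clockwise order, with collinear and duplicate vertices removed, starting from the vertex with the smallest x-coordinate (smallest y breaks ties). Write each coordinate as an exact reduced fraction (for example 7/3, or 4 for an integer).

Clipped polygon: [(9,4) (203/13,4) (17,13) (16,18) (9,187/10)]

1. After x ≥ 9: [(9,4/3) (15,0) (17,13) (16,18) (9,187/10)]
2. After x ≤ 19: [(9,4/3) (15,0) (17,13) (16,18) (9,187/10)]
3. After y ≥ 4: [(9,4) (203/13,4) (17,13) (16,18) (9,187/10)]
4. After y ≤ 20: [(9,4) (203/13,4) (17,13) (16,18) (9,187/10)]
5. Canonical ring: [(9,4) (203/13,4) (17,13) (16,18) (9,187/10)]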